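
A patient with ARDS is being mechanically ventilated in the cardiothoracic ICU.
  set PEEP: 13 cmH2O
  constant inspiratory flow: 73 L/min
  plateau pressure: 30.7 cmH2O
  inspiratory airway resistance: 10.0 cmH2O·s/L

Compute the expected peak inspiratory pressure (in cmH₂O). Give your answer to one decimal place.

42.9

Flow: 73 L/min ÷ 60 = 1.2167 L/s.
PIP = Pplat + Raw × flow = 30.7 + 10.0 × 1.2167 = 30.7 + 12.167 = 42.867 cmH2O.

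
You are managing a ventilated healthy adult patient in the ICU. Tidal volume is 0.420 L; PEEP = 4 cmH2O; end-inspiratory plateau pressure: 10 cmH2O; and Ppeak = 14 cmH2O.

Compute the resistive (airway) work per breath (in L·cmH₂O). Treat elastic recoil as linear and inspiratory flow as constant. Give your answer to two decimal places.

With constant inspiratory flow the resistive pressure is constant at PIP − Pplat = 14 − 10 = 4.0 cmH2O, so resistive work = 4.0 × 0.420 = 1.68 L·cmH2O.

1.68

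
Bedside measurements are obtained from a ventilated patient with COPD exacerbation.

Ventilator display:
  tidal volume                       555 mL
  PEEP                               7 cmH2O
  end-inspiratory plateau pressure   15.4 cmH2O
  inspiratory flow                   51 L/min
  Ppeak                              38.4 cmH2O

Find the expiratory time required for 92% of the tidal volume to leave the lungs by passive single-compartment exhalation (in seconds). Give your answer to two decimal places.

Flow: 51 L/min ÷ 60 = 0.85 L/s.
R = (PIP − Pplat)/V̇ = (38.4 − 15.4) / 0.85 = 23.0/0.85 = 27.059 cmH2O·s/L.
C = Vt/(Pplat − PEEP) = 555.0 / (15.4 − 7) = 555.0/8.4 = 66.071 mL/cmH2O.
τ = R × C = 27.059 × 0.06607 L/cmH2O = 1.788 s.
t = −τ·ln(1 − 0.92) = −1.788·ln(0.08) = 4.516 s.

4.52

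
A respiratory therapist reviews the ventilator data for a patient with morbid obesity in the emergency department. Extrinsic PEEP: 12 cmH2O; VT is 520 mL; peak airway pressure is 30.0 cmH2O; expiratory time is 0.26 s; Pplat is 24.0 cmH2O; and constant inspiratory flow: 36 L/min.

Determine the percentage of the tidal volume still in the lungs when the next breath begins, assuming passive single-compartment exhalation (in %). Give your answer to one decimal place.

Flow: 36 L/min ÷ 60 = 0.6 L/s.
R = (PIP − Pplat)/V̇ = (30.0 − 24.0) / 0.6 = 6.0/0.6 = 10.0 cmH2O·s/L.
C = Vt/(Pplat − PEEP) = 520.0 / (24.0 − 12) = 520.0/12.0 = 43.333 mL/cmH2O.
τ = R × C = 10.0 × 0.04333 L/cmH2O = 0.4333 s.
Fraction remaining at end-expiration = e^(−Te/τ) = e^(−0.26/0.4333) = 0.5488 → 54.88%.

54.9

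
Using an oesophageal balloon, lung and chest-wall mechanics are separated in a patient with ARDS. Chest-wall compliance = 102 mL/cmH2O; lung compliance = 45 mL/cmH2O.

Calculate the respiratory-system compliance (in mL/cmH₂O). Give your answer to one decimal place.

Lung and chest wall are elastances in series: 1/Crs = 1/CL + 1/Ccw.
1/Crs = 1/45 + 1/102 = 0.03203.
Crs = 31.221 mL/cmH2O.

31.2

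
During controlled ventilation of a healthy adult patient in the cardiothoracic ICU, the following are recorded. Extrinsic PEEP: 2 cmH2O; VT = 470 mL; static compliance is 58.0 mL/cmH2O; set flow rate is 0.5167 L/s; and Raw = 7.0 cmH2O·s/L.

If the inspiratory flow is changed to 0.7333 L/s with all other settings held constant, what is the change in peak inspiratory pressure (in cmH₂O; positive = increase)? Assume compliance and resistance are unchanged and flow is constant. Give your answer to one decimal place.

PIP = Vt/C + R·V̇ + PEEP (constant-flow equation of motion).
Only the resistive term changes: ΔPIP = R × ΔV̇ = 7.0 × (0.7333 − 0.5167) = 7.0 × 0.2166 = 1.516 cmH2O.

1.5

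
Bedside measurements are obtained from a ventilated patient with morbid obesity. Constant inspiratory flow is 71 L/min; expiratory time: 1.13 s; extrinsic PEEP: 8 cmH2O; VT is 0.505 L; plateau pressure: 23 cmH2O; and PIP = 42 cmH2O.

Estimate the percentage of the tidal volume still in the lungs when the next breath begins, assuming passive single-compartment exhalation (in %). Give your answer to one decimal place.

Flow: 71 L/min ÷ 60 = 1.1833 L/s.
R = (PIP − Pplat)/V̇ = (42 − 23) / 1.1833 = 19.0/1.1833 = 16.057 cmH2O·s/L.
C = Vt/(Pplat − PEEP) = 505.0 / (23 − 8) = 505.0/15.0 = 33.667 mL/cmH2O.
τ = R × C = 16.057 × 0.03367 L/cmH2O = 0.5406 s.
Fraction remaining at end-expiration = e^(−Te/τ) = e^(−1.13/0.5406) = 0.1237 → 12.37%.

12.4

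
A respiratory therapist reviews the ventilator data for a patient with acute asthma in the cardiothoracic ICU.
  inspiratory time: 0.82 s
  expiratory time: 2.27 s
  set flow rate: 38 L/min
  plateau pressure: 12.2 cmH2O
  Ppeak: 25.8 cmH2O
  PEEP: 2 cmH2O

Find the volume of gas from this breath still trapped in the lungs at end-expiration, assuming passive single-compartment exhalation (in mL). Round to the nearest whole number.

Flow: 38 L/min ÷ 60 = 0.6333 L/s.
Vt = flow × Ti = 0.6333 L/s × 0.82 s × 1000 mL/L = 519.31 mL.
R = (PIP − Pplat)/V̇ = (25.8 − 12.2) / 0.6333 = 13.6/0.6333 = 21.475 cmH2O·s/L.
C = Vt/(Pplat − PEEP) = 519.31 / (12.2 − 2) = 519.31/10.2 = 50.913 mL/cmH2O.
τ = R × C = 21.475 × 0.05091 L/cmH2O = 1.093 s.
Fraction remaining = e^(−Te/τ) = e^(−2.27/1.093) = 0.1253.
Trapped volume = 519.31 × 0.1253 = 65.07 mL.

65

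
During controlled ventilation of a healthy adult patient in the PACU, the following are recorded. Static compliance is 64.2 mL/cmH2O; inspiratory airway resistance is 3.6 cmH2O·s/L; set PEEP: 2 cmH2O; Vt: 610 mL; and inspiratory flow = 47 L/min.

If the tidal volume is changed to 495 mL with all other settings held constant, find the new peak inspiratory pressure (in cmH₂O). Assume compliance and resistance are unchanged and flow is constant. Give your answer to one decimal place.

Flow: 47 L/min ÷ 60 = 0.7833 L/s.
PIP = Vt/C + R·V̇ + PEEP (constant-flow equation of motion).
Only the elastic term changes: ΔPIP = ΔVt / C = (495 − 610) / 64.2 = -1.791 cmH2O.
Original PIP = 610/64.2 + 3.6×0.7833 + 2 = 14.321 cmH2O; new PIP = 14.321 + (-1.791) = 12.53 cmH2O.

12.5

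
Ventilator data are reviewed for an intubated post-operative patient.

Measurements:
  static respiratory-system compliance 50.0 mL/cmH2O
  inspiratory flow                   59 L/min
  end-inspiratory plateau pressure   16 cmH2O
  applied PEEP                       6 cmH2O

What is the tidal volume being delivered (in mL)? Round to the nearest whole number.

Vt = Cstat × (Pplat − PEEP) = 50.0 × (16 − 6) = 50.0 × 10.0 = 500.0 mL.

500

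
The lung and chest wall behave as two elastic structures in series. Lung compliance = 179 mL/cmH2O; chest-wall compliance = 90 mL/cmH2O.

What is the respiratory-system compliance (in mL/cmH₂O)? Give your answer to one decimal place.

Lung and chest wall are elastances in series: 1/Crs = 1/CL + 1/Ccw.
1/Crs = 1/179 + 1/90 = 0.0167.
Crs = 59.88 mL/cmH2O.

59.9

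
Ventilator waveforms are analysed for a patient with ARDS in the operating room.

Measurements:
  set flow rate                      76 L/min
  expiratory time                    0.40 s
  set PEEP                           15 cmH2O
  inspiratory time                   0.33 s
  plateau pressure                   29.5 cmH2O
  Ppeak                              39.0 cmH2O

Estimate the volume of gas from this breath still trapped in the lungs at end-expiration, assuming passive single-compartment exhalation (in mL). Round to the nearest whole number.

66

Flow: 76 L/min ÷ 60 = 1.2667 L/s.
Vt = flow × Ti = 1.2667 L/s × 0.33 s × 1000 mL/L = 418.01 mL.
R = (PIP − Pplat)/V̇ = (39.0 − 29.5) / 1.2667 = 9.5/1.2667 = 7.5 cmH2O·s/L.
C = Vt/(Pplat − PEEP) = 418.01 / (29.5 − 15) = 418.01/14.5 = 28.828 mL/cmH2O.
τ = R × C = 7.5 × 0.02883 L/cmH2O = 0.2162 s.
Fraction remaining = e^(−Te/τ) = e^(−0.40/0.2162) = 0.1572.
Trapped volume = 418.01 × 0.1572 = 65.711 mL.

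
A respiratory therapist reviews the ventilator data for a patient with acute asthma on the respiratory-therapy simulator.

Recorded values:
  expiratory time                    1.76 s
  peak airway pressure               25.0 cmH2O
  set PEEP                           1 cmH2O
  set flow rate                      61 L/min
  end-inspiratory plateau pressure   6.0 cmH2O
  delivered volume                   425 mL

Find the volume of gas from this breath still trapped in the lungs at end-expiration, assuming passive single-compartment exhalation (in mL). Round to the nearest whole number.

140

Flow: 61 L/min ÷ 60 = 1.0167 L/s.
R = (PIP − Pplat)/V̇ = (25.0 − 6.0) / 1.0167 = 19.0/1.0167 = 18.688 cmH2O·s/L.
C = Vt/(Pplat − PEEP) = 425.0 / (6.0 − 1) = 425.0/5.0 = 85.0 mL/cmH2O.
τ = R × C = 18.688 × 0.085 L/cmH2O = 1.588 s.
Fraction remaining = e^(−Te/τ) = e^(−1.76/1.588) = 0.3301.
Trapped volume = 425.0 × 0.3301 = 140.29 mL.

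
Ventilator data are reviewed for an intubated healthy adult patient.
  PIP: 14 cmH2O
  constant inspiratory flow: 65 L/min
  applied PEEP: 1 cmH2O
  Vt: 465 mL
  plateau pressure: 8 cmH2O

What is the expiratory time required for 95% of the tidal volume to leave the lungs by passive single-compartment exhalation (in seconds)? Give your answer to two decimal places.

Flow: 65 L/min ÷ 60 = 1.0833 L/s.
R = (PIP − Pplat)/V̇ = (14 − 8) / 1.0833 = 6.0/1.0833 = 5.539 cmH2O·s/L.
C = Vt/(Pplat − PEEP) = 465.0 / (8 − 1) = 465.0/7.0 = 66.429 mL/cmH2O.
τ = R × C = 5.539 × 0.06643 L/cmH2O = 0.368 s.
t = −τ·ln(1 − 0.95) = −0.368·ln(0.05) = 1.102 s.

1.10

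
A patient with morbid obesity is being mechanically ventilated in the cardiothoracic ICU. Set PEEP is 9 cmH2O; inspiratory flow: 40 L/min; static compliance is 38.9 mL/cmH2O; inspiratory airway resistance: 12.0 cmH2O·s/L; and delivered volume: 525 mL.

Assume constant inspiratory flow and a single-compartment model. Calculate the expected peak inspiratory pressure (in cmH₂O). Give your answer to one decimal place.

30.5

Flow: 40 L/min ÷ 60 = 0.6667 L/s.
Equation of motion (constant flow): PIP = Vt/C + R·V̇ + PEEP.
PIP = 525/38.9 + 12.0×0.6667 + 9 = 13.496 + 8.0 + 9 = 30.496 cmH2O.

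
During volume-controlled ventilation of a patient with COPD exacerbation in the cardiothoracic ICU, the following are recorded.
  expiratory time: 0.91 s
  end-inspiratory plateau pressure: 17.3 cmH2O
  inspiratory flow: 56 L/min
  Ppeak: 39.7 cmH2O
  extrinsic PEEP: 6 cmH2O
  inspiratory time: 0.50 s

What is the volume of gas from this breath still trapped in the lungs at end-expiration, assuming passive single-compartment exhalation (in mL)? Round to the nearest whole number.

Flow: 56 L/min ÷ 60 = 0.9333 L/s.
Vt = flow × Ti = 0.9333 L/s × 0.50 s × 1000 mL/L = 466.65 mL.
R = (PIP − Pplat)/V̇ = (39.7 − 17.3) / 0.9333 = 22.4/0.9333 = 24.001 cmH2O·s/L.
C = Vt/(Pplat − PEEP) = 466.65 / (17.3 − 6) = 466.65/11.3 = 41.296 mL/cmH2O.
τ = R × C = 24.001 × 0.0413 L/cmH2O = 0.9912 s.
Fraction remaining = e^(−Te/τ) = e^(−0.91/0.9912) = 0.3993.
Trapped volume = 466.65 × 0.3993 = 186.33 mL.

186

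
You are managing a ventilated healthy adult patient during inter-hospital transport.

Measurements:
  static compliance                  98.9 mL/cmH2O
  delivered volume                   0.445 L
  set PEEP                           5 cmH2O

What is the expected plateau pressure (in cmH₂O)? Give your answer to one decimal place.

9.5

Pplat = PEEP + Vt / Cstat = 5 + 445 / 98.9 = 5 + 4.499 = 9.499 cmH2O.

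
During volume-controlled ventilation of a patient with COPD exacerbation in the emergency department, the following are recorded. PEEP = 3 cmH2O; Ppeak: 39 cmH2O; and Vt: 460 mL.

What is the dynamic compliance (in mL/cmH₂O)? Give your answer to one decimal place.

12.8

Dynamic compliance = Vt / (PIP − PEEP) = 460 / (39 − 3) = 460 / 36.0 = 12.778 mL/cmH2O.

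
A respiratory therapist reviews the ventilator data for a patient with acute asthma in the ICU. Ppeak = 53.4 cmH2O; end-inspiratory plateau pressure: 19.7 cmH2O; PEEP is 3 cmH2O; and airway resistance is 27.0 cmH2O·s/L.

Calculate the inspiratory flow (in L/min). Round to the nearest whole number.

flow = (PIP − Pplat) / Raw = (53.4 − 19.7) / 27.0 = 1.248 L/s × 60 = 74.88 L/min.

75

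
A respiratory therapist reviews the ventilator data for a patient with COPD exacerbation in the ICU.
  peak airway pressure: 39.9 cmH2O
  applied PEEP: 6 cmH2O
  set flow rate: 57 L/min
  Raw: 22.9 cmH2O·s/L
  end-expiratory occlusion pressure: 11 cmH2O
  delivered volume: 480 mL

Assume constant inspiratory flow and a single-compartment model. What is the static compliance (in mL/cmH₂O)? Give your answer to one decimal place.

Flow: 57 L/min ÷ 60 = 0.95 L/s.
Total PEEP = 11 cmH2O (set 6 + intrinsic 5); this is the baseline alveolar pressure.
Equation of motion (constant flow): PIP = Vt/C + R·V̇ + PEEP.
Vt/C = PIP − R·V̇ − PEEP = 39.9 − 22.9×0.95 − 11 = 39.9 − 21.755 − 11 = 7.145 cmH2O.
C = Vt / 7.145 = 480 / 7.145 = 67.18 mL/cmH2O.

67.2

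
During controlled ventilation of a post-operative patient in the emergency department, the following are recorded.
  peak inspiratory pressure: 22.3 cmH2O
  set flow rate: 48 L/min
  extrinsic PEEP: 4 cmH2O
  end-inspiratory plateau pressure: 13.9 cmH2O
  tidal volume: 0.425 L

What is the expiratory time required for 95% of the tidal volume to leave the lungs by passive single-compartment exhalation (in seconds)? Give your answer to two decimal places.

1.35

Flow: 48 L/min ÷ 60 = 0.8 L/s.
R = (PIP − Pplat)/V̇ = (22.3 − 13.9) / 0.8 = 8.4/0.8 = 10.5 cmH2O·s/L.
C = Vt/(Pplat − PEEP) = 425.0 / (13.9 − 4) = 425.0/9.9 = 42.929 mL/cmH2O.
τ = R × C = 10.5 × 0.04293 L/cmH2O = 0.4508 s.
t = −τ·ln(1 − 0.95) = −0.4508·ln(0.05) = 1.35 s.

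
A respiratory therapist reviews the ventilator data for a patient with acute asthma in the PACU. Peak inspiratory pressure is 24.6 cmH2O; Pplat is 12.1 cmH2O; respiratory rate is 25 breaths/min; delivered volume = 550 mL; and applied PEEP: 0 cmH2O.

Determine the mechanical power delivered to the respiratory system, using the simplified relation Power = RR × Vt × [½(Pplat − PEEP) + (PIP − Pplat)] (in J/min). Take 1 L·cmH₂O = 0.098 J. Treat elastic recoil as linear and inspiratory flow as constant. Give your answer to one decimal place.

Per-breath work = Vt × [½(Pplat−PEEP) + (PIP−Pplat)] = 0.550 × [0.5×12.1 + 12.5] = 0.550 × 18.55 = 10.203 L·cmH2O.
Power = 25 × 10.203 = 255.08 L·cmH2O/min.
× 0.098 J/(L·cmH2O) → 24.998 J/min.

25.0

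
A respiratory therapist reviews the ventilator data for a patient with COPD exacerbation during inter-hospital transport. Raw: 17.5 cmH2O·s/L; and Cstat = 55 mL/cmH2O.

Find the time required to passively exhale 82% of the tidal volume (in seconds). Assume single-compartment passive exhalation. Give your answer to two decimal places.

τ = R × C = 17.5 × 55 mL/cmH2O = 17.5 × 0.055 L/cmH2O = 0.9625 s.
Exhaled fraction f = 1 − e^(−t/τ) → t = −τ·ln(1 − f) = −0.9625·ln(0.18) = 1.65 s.

1.65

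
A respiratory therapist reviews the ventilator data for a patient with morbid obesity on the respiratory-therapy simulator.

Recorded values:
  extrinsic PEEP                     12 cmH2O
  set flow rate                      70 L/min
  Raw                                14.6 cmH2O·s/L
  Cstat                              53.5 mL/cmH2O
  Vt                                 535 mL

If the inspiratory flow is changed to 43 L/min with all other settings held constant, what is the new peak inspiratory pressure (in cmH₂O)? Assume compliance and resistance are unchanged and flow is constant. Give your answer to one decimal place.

Flow: 70 L/min ÷ 60 = 1.1667 L/s.
New flow: 43 L/min ÷ 60 = 0.7167 L/s.
PIP = Vt/C + R·V̇ + PEEP (constant-flow equation of motion).
Only the resistive term changes: ΔPIP = R × ΔV̇ = 14.6 × (0.7167 − 1.1667) = 14.6 × -0.45 = -6.57 cmH2O.
Original PIP = 535/53.5 + 14.6×1.1667 + 12 = 39.034 cmH2O; new PIP = 39.034 + (-6.57) = 32.464 cmH2O.

32.5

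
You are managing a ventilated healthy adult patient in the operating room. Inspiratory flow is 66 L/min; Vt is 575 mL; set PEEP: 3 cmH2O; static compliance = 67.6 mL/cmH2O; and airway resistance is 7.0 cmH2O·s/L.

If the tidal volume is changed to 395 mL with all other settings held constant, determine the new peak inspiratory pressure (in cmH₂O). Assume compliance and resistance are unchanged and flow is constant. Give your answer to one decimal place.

Flow: 66 L/min ÷ 60 = 1.1 L/s.
PIP = Vt/C + R·V̇ + PEEP (constant-flow equation of motion).
Only the elastic term changes: ΔPIP = ΔVt / C = (395 − 575) / 67.6 = -2.663 cmH2O.
Original PIP = 575/67.6 + 7.0×1.1 + 3 = 19.206 cmH2O; new PIP = 19.206 + (-2.663) = 16.543 cmH2O.

16.5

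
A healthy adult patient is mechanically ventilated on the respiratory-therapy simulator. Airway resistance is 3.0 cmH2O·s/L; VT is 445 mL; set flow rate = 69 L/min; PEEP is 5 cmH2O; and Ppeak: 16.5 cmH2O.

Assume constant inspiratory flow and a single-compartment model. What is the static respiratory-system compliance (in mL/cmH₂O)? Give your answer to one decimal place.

Flow: 69 L/min ÷ 60 = 1.15 L/s.
Equation of motion (constant flow): PIP = Vt/C + R·V̇ + PEEP.
Vt/C = PIP − R·V̇ − PEEP = 16.5 − 3.0×1.15 − 5 = 16.5 − 3.45 − 5 = 8.05 cmH2O.
C = Vt / 8.05 = 445 / 8.05 = 55.28 mL/cmH2O.

55.3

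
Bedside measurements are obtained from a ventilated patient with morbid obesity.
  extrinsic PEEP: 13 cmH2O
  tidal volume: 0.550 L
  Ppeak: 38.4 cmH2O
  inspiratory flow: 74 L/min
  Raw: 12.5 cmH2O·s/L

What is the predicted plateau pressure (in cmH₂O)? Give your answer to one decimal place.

Flow: 74 L/min ÷ 60 = 1.2333 L/s.
Pplat = PIP − Raw × flow = 38.4 − 12.5 × 1.2333 = 38.4 − 15.416 = 22.984 cmH2O.

23.0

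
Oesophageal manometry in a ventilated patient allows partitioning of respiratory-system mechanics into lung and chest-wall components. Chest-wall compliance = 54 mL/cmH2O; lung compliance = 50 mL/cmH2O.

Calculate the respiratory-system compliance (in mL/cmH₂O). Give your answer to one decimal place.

26.0

Lung and chest wall are elastances in series: 1/Crs = 1/CL + 1/Ccw.
1/Crs = 1/50 + 1/54 = 0.03852.
Crs = 25.961 mL/cmH2O.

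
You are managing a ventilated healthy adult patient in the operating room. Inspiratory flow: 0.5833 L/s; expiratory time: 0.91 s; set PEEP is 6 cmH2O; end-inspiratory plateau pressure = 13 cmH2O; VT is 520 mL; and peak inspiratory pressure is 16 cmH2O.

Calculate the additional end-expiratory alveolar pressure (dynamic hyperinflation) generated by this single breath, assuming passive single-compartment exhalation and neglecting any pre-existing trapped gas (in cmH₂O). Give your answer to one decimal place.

0.6

R = (PIP − Pplat)/V̇ = (16 − 13) / 0.5833 = 3.0/0.5833 = 5.143 cmH2O·s/L.
C = Vt/(Pplat − PEEP) = 520.0 / (13 − 6) = 520.0/7.0 = 74.286 mL/cmH2O.
τ = R × C = 5.143 × 0.07429 L/cmH2O = 0.3821 s.
Fraction remaining = e^(−Te/τ) = e^(−0.91/0.3821) = 0.0924; trapped volume = 520.0 × 0.0924 = 48.048 mL.
Additional alveolar pressure from trapping ≈ V_trapped / C = 48.048 / 74.286 = 0.6468 cmH2O.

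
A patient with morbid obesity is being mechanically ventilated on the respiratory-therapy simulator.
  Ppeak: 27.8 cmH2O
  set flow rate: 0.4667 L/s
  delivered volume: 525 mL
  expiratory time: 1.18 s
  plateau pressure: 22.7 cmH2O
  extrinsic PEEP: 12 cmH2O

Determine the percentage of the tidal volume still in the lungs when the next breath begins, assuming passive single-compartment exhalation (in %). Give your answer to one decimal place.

11.1

R = (PIP − Pplat)/V̇ = (27.8 − 22.7) / 0.4667 = 5.1/0.4667 = 10.928 cmH2O·s/L.
C = Vt/(Pplat − PEEP) = 525.0 / (22.7 − 12) = 525.0/10.7 = 49.065 mL/cmH2O.
τ = R × C = 10.928 × 0.04907 L/cmH2O = 0.5362 s.
Fraction remaining at end-expiration = e^(−Te/τ) = e^(−1.18/0.5362) = 0.1107 → 11.07%.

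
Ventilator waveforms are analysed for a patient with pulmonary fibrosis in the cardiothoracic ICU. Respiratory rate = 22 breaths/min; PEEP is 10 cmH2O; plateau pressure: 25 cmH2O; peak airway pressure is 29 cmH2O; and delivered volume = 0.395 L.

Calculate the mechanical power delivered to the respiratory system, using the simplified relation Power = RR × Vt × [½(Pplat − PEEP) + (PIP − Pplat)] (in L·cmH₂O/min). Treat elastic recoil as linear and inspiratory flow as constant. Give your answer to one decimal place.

Per-breath work = Vt × [½(Pplat−PEEP) + (PIP−Pplat)] = 0.395 × [0.5×15.0 + 4.0] = 0.395 × 11.5 = 4.543 L·cmH2O.
Power = 22 × 4.543 = 99.946 L·cmH2O/min.

99.9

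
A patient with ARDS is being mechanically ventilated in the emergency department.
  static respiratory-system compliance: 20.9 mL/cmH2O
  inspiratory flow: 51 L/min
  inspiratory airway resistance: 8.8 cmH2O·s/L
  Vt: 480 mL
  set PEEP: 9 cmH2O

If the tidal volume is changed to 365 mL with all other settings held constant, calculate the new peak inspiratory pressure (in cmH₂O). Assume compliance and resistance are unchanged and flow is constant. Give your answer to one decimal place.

33.9

Flow: 51 L/min ÷ 60 = 0.85 L/s.
PIP = Vt/C + R·V̇ + PEEP (constant-flow equation of motion).
Only the elastic term changes: ΔPIP = ΔVt / C = (365 − 480) / 20.9 = -5.502 cmH2O.
Original PIP = 480/20.9 + 8.8×0.85 + 9 = 39.447 cmH2O; new PIP = 39.447 + (-5.502) = 33.945 cmH2O.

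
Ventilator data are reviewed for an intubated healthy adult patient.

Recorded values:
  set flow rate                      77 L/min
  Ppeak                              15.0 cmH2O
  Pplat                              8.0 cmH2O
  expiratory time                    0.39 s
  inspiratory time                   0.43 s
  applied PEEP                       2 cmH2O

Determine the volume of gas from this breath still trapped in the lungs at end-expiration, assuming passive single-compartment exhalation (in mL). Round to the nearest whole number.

Flow: 77 L/min ÷ 60 = 1.2833 L/s.
Vt = flow × Ti = 1.2833 L/s × 0.43 s × 1000 mL/L = 551.82 mL.
R = (PIP − Pplat)/V̇ = (15.0 − 8.0) / 1.2833 = 7.0/1.2833 = 5.455 cmH2O·s/L.
C = Vt/(Pplat − PEEP) = 551.82 / (8.0 − 2) = 551.82/6.0 = 91.97 mL/cmH2O.
τ = R × C = 5.455 × 0.09197 L/cmH2O = 0.5017 s.
Fraction remaining = e^(−Te/τ) = e^(−0.39/0.5017) = 0.4596.
Trapped volume = 551.82 × 0.4596 = 253.62 mL.

254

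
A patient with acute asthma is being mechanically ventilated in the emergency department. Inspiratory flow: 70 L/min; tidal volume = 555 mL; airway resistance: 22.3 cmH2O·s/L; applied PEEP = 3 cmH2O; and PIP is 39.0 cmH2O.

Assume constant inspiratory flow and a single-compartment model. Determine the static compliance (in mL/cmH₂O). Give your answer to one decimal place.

Flow: 70 L/min ÷ 60 = 1.1667 L/s.
Equation of motion (constant flow): PIP = Vt/C + R·V̇ + PEEP.
Vt/C = PIP − R·V̇ − PEEP = 39.0 − 22.3×1.1667 − 3 = 39.0 − 26.017 − 3 = 9.983 cmH2O.
C = Vt / 9.983 = 555 / 9.983 = 55.595 mL/cmH2O.

55.6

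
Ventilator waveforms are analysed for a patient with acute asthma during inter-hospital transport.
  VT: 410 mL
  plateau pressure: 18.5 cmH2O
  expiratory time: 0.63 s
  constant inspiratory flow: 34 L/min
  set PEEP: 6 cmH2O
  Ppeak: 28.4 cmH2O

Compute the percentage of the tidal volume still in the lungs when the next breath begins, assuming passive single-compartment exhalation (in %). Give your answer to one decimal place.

Flow: 34 L/min ÷ 60 = 0.5667 L/s.
R = (PIP − Pplat)/V̇ = (28.4 − 18.5) / 0.5667 = 9.9/0.5667 = 17.47 cmH2O·s/L.
C = Vt/(Pplat − PEEP) = 410.0 / (18.5 − 6) = 410.0/12.5 = 32.8 mL/cmH2O.
τ = R × C = 17.47 × 0.0328 L/cmH2O = 0.573 s.
Fraction remaining at end-expiration = e^(−Te/τ) = e^(−0.63/0.573) = 0.333 → 33.3%.

33.3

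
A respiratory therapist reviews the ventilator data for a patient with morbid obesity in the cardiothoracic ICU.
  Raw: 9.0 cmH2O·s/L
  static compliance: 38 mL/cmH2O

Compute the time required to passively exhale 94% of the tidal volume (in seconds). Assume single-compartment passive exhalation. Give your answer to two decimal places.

τ = R × C = 9.0 × 38 mL/cmH2O = 9.0 × 0.038 L/cmH2O = 0.342 s.
Exhaled fraction f = 1 − e^(−t/τ) → t = −τ·ln(1 − f) = −0.342·ln(0.06) = 0.9622 s.

0.96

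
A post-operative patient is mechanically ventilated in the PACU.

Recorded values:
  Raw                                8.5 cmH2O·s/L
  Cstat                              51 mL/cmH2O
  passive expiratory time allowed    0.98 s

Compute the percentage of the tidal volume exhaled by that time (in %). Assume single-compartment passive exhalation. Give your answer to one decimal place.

τ = R × C = 8.5 × 51 mL/cmH2O = 8.5 × 0.051 L/cmH2O = 0.4335 s.
Passive exhalation: V(t)/V₀ = e^(−t/τ) = e^(−0.98/0.4335) = 0.1043.
Fraction exhaled = 1 − 0.1043 = 0.8957 → 89.57%.

89.6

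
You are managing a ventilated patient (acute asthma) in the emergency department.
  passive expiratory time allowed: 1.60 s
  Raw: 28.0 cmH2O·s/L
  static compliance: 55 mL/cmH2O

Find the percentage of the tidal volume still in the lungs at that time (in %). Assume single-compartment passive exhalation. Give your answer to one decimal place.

35.4

τ = R × C = 28.0 × 55 mL/cmH2O = 28.0 × 0.055 L/cmH2O = 1.54 s.
Passive exhalation: V(t)/V₀ = e^(−t/τ) = e^(−1.60/1.54) = 0.3538.
Fraction remaining = 0.3538 → 35.38%.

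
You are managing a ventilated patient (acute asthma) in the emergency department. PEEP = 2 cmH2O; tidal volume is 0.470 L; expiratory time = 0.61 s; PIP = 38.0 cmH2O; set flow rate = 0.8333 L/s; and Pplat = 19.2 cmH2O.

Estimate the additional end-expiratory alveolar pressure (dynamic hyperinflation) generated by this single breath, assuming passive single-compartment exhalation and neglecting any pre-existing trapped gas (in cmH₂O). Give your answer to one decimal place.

6.4

R = (PIP − Pplat)/V̇ = (38.0 − 19.2) / 0.8333 = 18.8/0.8333 = 22.561 cmH2O·s/L.
C = Vt/(Pplat − PEEP) = 470.0 / (19.2 − 2) = 470.0/17.2 = 27.326 mL/cmH2O.
τ = R × C = 22.561 × 0.02733 L/cmH2O = 0.6166 s.
Fraction remaining = e^(−Te/τ) = e^(−0.61/0.6166) = 0.3718; trapped volume = 470.0 × 0.3718 = 174.75 mL.
Additional alveolar pressure from trapping ≈ V_trapped / C = 174.75 / 27.326 = 6.395 cmH2O.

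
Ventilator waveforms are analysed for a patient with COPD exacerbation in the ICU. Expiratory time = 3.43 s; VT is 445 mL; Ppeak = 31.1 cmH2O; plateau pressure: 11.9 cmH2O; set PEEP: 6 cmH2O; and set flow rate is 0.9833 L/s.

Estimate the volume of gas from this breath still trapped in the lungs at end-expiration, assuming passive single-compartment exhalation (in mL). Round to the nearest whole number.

R = (PIP − Pplat)/V̇ = (31.1 − 11.9) / 0.9833 = 19.2/0.9833 = 19.526 cmH2O·s/L.
C = Vt/(Pplat − PEEP) = 445.0 / (11.9 − 6) = 445.0/5.9 = 75.424 mL/cmH2O.
τ = R × C = 19.526 × 0.07542 L/cmH2O = 1.473 s.
Fraction remaining = e^(−Te/τ) = e^(−3.43/1.473) = 0.09743.
Trapped volume = 445.0 × 0.09743 = 43.356 mL.

43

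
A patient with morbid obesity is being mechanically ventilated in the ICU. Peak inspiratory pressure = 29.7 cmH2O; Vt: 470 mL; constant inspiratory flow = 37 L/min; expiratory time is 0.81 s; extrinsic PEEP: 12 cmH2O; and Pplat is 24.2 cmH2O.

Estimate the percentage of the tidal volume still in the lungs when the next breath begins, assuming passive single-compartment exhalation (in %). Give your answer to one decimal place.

9.5

Flow: 37 L/min ÷ 60 = 0.6167 L/s.
R = (PIP − Pplat)/V̇ = (29.7 − 24.2) / 0.6167 = 5.5/0.6167 = 8.918 cmH2O·s/L.
C = Vt/(Pplat − PEEP) = 470.0 / (24.2 − 12) = 470.0/12.2 = 38.525 mL/cmH2O.
τ = R × C = 8.918 × 0.03853 L/cmH2O = 0.3436 s.
Fraction remaining at end-expiration = e^(−Te/τ) = e^(−0.81/0.3436) = 0.09467 → 9.467%.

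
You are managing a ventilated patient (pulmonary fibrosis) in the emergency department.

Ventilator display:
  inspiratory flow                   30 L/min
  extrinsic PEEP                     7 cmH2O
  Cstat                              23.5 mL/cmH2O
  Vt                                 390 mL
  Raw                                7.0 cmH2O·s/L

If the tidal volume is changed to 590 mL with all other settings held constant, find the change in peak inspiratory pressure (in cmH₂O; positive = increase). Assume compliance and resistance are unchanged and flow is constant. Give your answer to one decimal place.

PIP = Vt/C + R·V̇ + PEEP (constant-flow equation of motion).
Only the elastic term changes: ΔPIP = ΔVt / C = (590 − 390) / 23.5 = 8.511 cmH2O.

8.5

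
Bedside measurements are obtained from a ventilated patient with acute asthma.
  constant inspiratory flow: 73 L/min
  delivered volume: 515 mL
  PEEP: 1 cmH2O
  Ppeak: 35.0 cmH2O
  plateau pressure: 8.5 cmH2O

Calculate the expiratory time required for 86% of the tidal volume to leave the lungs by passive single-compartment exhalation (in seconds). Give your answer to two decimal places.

2.94

Flow: 73 L/min ÷ 60 = 1.2167 L/s.
R = (PIP − Pplat)/V̇ = (35.0 − 8.5) / 1.2167 = 26.5/1.2167 = 21.78 cmH2O·s/L.
C = Vt/(Pplat − PEEP) = 515.0 / (8.5 − 1) = 515.0/7.5 = 68.667 mL/cmH2O.
τ = R × C = 21.78 × 0.06867 L/cmH2O = 1.496 s.
t = −τ·ln(1 − 0.86) = −1.496·ln(0.14) = 2.941 s.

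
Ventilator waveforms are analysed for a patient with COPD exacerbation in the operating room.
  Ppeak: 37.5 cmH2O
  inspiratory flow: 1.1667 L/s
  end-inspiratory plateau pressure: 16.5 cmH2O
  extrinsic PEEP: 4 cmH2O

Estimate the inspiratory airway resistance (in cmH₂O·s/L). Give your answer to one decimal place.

Raw = (PIP − Pplat) / flow = (37.5 − 16.5) / 1.1667 = 21.0 / 1.1667 = 17.999 cmH2O·s/L.

18.0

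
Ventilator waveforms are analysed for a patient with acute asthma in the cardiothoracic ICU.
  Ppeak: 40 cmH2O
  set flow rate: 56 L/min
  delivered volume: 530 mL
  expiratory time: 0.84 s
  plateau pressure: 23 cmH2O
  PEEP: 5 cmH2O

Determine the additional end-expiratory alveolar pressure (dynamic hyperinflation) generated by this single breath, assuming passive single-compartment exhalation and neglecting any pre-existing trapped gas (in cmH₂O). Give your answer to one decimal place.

Flow: 56 L/min ÷ 60 = 0.9333 L/s.
R = (PIP − Pplat)/V̇ = (40 − 23) / 0.9333 = 17.0/0.9333 = 18.215 cmH2O·s/L.
C = Vt/(Pplat − PEEP) = 530.0 / (23 − 5) = 530.0/18.0 = 29.444 mL/cmH2O.
τ = R × C = 18.215 × 0.02944 L/cmH2O = 0.5362 s.
Fraction remaining = e^(−Te/τ) = e^(−0.84/0.5362) = 0.2088; trapped volume = 530.0 × 0.2088 = 110.66 mL.
Additional alveolar pressure from trapping ≈ V_trapped / C = 110.66 / 29.444 = 3.758 cmH2O.

3.8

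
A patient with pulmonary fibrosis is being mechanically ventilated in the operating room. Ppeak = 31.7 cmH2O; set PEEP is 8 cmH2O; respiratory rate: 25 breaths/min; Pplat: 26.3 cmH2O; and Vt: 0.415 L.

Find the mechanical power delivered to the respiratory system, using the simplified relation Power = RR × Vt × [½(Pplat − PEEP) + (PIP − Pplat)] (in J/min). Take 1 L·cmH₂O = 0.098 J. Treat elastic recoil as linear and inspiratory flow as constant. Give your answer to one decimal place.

14.8

Per-breath work = Vt × [½(Pplat−PEEP) + (PIP−Pplat)] = 0.415 × [0.5×18.3 + 5.4] = 0.415 × 14.55 = 6.038 L·cmH2O.
Power = 25 × 6.038 = 150.95 L·cmH2O/min.
× 0.098 J/(L·cmH2O) → 14.793 J/min.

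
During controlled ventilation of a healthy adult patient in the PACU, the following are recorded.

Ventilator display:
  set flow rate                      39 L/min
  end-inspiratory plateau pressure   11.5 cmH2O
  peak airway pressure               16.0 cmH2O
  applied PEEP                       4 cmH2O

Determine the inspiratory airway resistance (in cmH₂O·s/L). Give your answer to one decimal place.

6.9

Flow: 39 L/min ÷ 60 = 0.65 L/s.
Raw = (PIP − Pplat) / flow = (16.0 − 11.5) / 0.65 = 4.5 / 0.65 = 6.923 cmH2O·s/L.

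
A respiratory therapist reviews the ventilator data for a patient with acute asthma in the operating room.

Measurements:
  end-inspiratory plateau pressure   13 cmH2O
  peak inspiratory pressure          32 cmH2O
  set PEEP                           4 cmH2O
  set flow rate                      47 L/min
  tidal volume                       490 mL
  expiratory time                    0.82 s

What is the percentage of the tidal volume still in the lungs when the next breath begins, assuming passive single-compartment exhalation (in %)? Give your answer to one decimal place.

53.7

Flow: 47 L/min ÷ 60 = 0.7833 L/s.
R = (PIP − Pplat)/V̇ = (32 − 13) / 0.7833 = 19.0/0.7833 = 24.256 cmH2O·s/L.
C = Vt/(Pplat − PEEP) = 490.0 / (13 − 4) = 490.0/9.0 = 54.444 mL/cmH2O.
τ = R × C = 24.256 × 0.05444 L/cmH2O = 1.32 s.
Fraction remaining at end-expiration = e^(−Te/τ) = e^(−0.82/1.32) = 0.5373 → 53.73%.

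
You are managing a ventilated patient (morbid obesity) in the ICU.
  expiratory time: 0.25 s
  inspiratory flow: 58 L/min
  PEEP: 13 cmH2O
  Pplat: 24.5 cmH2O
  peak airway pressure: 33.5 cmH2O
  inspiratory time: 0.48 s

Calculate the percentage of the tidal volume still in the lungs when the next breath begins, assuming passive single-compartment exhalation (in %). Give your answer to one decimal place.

Flow: 58 L/min ÷ 60 = 0.9667 L/s.
Vt = flow × Ti = 0.9667 L/s × 0.48 s × 1000 mL/L = 464.02 mL.
R = (PIP − Pplat)/V̇ = (33.5 − 24.5) / 0.9667 = 9.0/0.9667 = 9.31 cmH2O·s/L.
C = Vt/(Pplat − PEEP) = 464.02 / (24.5 − 13) = 464.02/11.5 = 40.35 mL/cmH2O.
τ = R × C = 9.31 × 0.04035 L/cmH2O = 0.3757 s.
Fraction remaining at end-expiration = e^(−Te/τ) = e^(−0.25/0.3757) = 0.5141 → 51.41%.

51.4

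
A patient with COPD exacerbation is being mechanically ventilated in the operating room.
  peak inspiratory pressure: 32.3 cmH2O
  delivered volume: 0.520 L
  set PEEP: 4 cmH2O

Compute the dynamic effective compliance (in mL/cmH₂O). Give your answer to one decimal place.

Dynamic compliance = Vt / (PIP − PEEP) = 520 / (32.3 − 4) = 520 / 28.3 = 18.375 mL/cmH2O.

18.4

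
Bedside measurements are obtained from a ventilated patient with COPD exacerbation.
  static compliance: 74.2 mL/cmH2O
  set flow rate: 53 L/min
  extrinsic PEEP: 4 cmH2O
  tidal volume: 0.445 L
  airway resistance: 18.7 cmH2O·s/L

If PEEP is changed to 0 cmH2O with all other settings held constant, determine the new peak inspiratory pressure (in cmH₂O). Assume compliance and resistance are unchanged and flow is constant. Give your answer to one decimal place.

22.5

Flow: 53 L/min ÷ 60 = 0.8833 L/s.
PIP = Vt/C + R·V̇ + PEEP (constant-flow equation of motion).
Only the baseline term changes: ΔPIP = ΔPEEP = 0 − 4 = -4.0 cmH2O.
Original PIP = 445/74.2 + 18.7×0.8833 + 4 = 26.515 cmH2O; new PIP = 26.515 + (-4.0) = 22.515 cmH2O.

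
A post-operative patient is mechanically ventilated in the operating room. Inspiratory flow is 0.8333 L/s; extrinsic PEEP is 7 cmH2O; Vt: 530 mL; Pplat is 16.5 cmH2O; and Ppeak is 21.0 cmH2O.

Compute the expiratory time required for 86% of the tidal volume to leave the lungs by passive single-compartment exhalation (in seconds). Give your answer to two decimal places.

0.59

R = (PIP − Pplat)/V̇ = (21.0 − 16.5) / 0.8333 = 4.5/0.8333 = 5.4 cmH2O·s/L.
C = Vt/(Pplat − PEEP) = 530.0 / (16.5 − 7) = 530.0/9.5 = 55.789 mL/cmH2O.
τ = R × C = 5.4 × 0.05579 L/cmH2O = 0.3013 s.
t = −τ·ln(1 − 0.86) = −0.3013·ln(0.14) = 0.5924 s.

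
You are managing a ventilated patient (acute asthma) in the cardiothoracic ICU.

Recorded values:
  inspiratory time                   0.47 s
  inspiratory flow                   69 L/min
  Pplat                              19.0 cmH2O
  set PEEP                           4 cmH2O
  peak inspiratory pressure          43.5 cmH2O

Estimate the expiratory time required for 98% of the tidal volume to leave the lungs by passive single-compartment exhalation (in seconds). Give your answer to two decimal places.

3.00

Flow: 69 L/min ÷ 60 = 1.15 L/s.
Vt = flow × Ti = 1.15 L/s × 0.47 s × 1000 mL/L = 540.5 mL.
R = (PIP − Pplat)/V̇ = (43.5 − 19.0) / 1.15 = 24.5/1.15 = 21.304 cmH2O·s/L.
C = Vt/(Pplat − PEEP) = 540.5 / (19.0 − 4) = 540.5/15.0 = 36.033 mL/cmH2O.
τ = R × C = 21.304 × 0.03603 L/cmH2O = 0.7676 s.
t = −τ·ln(1 − 0.98) = −0.7676·ln(0.02) = 3.003 s.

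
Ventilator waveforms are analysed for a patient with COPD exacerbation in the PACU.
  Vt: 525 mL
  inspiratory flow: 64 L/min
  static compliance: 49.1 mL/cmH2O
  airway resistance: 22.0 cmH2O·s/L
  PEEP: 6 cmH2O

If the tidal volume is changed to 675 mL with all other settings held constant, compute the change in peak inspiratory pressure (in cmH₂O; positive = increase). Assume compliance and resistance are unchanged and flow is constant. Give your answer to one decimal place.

PIP = Vt/C + R·V̇ + PEEP (constant-flow equation of motion).
Only the elastic term changes: ΔPIP = ΔVt / C = (675 − 525) / 49.1 = 3.055 cmH2O.

3.1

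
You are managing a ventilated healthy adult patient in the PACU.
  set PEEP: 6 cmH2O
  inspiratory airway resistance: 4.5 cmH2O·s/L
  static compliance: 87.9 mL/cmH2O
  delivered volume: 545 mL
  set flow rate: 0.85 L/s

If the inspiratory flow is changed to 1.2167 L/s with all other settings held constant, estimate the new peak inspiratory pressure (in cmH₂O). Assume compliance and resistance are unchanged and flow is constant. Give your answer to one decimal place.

17.7

PIP = Vt/C + R·V̇ + PEEP (constant-flow equation of motion).
Only the resistive term changes: ΔPIP = R × ΔV̇ = 4.5 × (1.2167 − 0.85) = 4.5 × 0.3667 = 1.65 cmH2O.
Original PIP = 545/87.9 + 4.5×0.85 + 6 = 16.025 cmH2O; new PIP = 16.025 + (1.65) = 17.675 cmH2O.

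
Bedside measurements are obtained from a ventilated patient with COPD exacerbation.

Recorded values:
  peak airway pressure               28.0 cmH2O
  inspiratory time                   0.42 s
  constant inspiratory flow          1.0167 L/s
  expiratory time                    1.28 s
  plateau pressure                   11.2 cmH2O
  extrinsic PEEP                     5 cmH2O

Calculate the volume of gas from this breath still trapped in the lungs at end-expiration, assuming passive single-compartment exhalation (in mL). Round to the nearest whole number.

139

Vt = flow × Ti = 1.0167 L/s × 0.42 s × 1000 mL/L = 427.01 mL.
R = (PIP − Pplat)/V̇ = (28.0 − 11.2) / 1.0167 = 16.8/1.0167 = 16.524 cmH2O·s/L.
C = Vt/(Pplat − PEEP) = 427.01 / (11.2 − 5) = 427.01/6.2 = 68.873 mL/cmH2O.
τ = R × C = 16.524 × 0.06887 L/cmH2O = 1.138 s.
Fraction remaining = e^(−Te/τ) = e^(−1.28/1.138) = 0.3247.
Trapped volume = 427.01 × 0.3247 = 138.65 mL.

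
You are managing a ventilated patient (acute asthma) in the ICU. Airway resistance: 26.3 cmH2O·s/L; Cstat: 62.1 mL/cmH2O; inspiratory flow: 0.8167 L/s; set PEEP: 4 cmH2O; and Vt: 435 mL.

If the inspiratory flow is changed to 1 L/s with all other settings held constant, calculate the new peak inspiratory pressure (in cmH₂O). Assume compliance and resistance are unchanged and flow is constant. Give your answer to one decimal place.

37.3

PIP = Vt/C + R·V̇ + PEEP (constant-flow equation of motion).
Only the resistive term changes: ΔPIP = R × ΔV̇ = 26.3 × (1 − 0.8167) = 26.3 × 0.1833 = 4.821 cmH2O.
Original PIP = 435/62.1 + 26.3×0.8167 + 4 = 32.484 cmH2O; new PIP = 32.484 + (4.821) = 37.305 cmH2O.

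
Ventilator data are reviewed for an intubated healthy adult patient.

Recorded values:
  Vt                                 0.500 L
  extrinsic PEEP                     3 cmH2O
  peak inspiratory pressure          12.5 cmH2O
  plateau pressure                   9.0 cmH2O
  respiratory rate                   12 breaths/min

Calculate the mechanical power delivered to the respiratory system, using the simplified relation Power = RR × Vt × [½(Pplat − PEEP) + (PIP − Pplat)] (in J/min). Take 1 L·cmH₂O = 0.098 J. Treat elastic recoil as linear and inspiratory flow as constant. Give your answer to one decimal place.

Per-breath work = Vt × [½(Pplat−PEEP) + (PIP−Pplat)] = 0.500 × [0.5×6.0 + 3.5] = 0.500 × 6.5 = 3.25 L·cmH2O.
Power = 12 × 3.25 = 39.0 L·cmH2O/min.
× 0.098 J/(L·cmH2O) → 3.822 J/min.

3.8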